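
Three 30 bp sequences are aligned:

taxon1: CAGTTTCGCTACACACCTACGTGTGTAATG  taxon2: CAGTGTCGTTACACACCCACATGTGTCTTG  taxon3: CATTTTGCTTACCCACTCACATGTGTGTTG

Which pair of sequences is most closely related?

taxon1–taxon2: 6/30 differ, p = 0.200, d = 0.233.
taxon1–taxon3: 10/30 differ, p = 0.333, d = 0.441.
taxon2–taxon3: 7/30 differ, p = 0.233, d = 0.280.
The smallest distance is between taxon1 and taxon2.

taxon1 and taxon2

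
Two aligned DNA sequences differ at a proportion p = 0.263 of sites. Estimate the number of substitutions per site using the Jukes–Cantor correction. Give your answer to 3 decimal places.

d = −(3/4) ln(1 − 4p/3) = −0.75 ln(1 − 0.350667) = −0.75 ln(0.649333)
  = −0.75 × (-0.431810) = 0.323858 substitutions/site.

0.324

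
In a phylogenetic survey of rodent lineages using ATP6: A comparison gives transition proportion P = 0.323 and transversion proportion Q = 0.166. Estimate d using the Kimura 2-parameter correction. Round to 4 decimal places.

Under the Kimura two-parameter model, d = −½ ln(1 − 2P − Q) − ¼ ln(1 − 2Q).
1 − 2P − Q = 0.188, giving −½ ln(0.188) = 0.835657.
1 − 2Q = 0.668, giving −¼ ln(0.668) = 0.100867.
d = 0.835657 + 0.100867 = 0.936524.

0.9365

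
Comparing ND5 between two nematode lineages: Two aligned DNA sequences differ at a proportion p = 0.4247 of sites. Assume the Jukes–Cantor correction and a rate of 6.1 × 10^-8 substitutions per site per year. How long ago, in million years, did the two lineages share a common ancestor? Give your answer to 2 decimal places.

d = −(3/4) ln(1 − 4p/3) = −0.75 ln(1 − 0.566267) = −0.75 ln(0.433733)
  = −0.75 × (-0.835326) = 0.626495 substitutions/site.
Under a molecular clock d = 2μt, so t = d/(2μ) = 0.626495 / (2 × 6.1 × 10^-8) = 5.14 million years.

5.14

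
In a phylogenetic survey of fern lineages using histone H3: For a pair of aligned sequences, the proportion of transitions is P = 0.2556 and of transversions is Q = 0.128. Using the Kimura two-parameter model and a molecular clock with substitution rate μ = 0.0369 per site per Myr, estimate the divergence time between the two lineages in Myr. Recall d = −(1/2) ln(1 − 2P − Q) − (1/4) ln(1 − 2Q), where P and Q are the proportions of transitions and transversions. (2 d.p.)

7.91

Under the Kimura two-parameter model, d = −½ ln(1 − 2P − Q) − ¼ ln(1 − 2Q).
1 − 2P − Q = 0.3608, giving −½ ln(0.3608) = 0.509716.
1 − 2Q = 0.744, giving −¼ ln(0.744) = 0.073929.
d = 0.509716 + 0.073929 = 0.583645.
Under a molecular clock d = 2μt, so t = d/(2μ) = 0.583645 / (2 × 0.0369) = 7.91 Myr.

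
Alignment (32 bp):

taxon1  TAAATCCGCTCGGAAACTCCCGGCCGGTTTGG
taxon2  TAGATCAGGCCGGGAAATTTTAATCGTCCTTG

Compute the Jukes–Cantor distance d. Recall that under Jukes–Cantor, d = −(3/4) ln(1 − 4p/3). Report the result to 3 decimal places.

The sequences differ at 16 of 32 sites, so p = 16/32 = 0.5.
d = −(3/4) ln(1 − 4p/3) = −0.75 ln(1 − 0.666667) = −0.75 ln(0.333333)
  = −0.75 × (-1.098613) = 0.823960 substitutions/site.

0.824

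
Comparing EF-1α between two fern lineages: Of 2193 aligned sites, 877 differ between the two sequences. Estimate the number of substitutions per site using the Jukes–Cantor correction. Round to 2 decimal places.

0.57

p = 877/2193 ≈ 0.399909.
d = −(3/4) ln(1 − 4p/3) = −0.75 ln(1 − 0.533212) = −0.75 ln(0.466788)
  = −0.75 × (-0.761880) = 0.571410 substitutions/site.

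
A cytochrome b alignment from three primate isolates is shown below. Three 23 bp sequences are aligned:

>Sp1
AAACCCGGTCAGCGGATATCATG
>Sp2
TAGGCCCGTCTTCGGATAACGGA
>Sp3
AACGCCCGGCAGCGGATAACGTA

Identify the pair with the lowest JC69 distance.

Sp1–Sp2: 10/23 differ, p = 0.435, d = 0.650.
Sp1–Sp3: 7/23 differ, p = 0.304, d = 0.390.
Sp2–Sp3: 6/23 differ, p = 0.261, d = 0.321.
The smallest distance is between Sp2 and Sp3.

Sp2 and Sp3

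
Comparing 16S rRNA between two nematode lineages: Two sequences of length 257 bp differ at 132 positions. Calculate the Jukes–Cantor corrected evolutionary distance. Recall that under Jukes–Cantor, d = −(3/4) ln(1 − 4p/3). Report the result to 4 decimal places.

0.8660

p = 132/257 ≈ 0.513619.
d = −(3/4) ln(1 − 4p/3) = −0.75 ln(1 − 0.684825) = −0.75 ln(0.315175)
  = −0.75 × (-1.154627) = 0.865970 substitutions/site.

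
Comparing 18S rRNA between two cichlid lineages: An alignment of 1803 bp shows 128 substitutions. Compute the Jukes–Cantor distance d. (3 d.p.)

0.075

p = 128/1803 ≈ 0.070993.
d = −(3/4) ln(1 − 4p/3) = −0.75 ln(1 − 0.094657) = −0.75 ln(0.905343)
  = −0.75 × (-0.099441) = 0.074581 substitutions/site.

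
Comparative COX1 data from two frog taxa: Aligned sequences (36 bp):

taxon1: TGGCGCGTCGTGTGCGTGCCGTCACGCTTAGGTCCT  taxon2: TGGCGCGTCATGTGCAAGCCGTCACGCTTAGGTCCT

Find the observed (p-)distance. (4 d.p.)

The sequences differ at 3 of 36 positions (sites 10, 16, 17).
p = 3/36 = 0.083333… ≈ 0.0833 (to 4 d.p.).

0.0833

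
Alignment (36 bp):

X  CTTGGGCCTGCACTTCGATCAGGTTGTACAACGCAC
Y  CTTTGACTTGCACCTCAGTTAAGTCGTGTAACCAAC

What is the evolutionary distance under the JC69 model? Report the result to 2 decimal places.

0.49

The sequences differ at 13 of 36 sites, so p = 13/36 ≈ 0.361111.
d = −(3/4) ln(1 − 4p/3) = −0.75 ln(1 − 0.481481) = −0.75 ln(0.518519)
  = −0.75 × (-0.656779) = 0.492584 substitutions/site.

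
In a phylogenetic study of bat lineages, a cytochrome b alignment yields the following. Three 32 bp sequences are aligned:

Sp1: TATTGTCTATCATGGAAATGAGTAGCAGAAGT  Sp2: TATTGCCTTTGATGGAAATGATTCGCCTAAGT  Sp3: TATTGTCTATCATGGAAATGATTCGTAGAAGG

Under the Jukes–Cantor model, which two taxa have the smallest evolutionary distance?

Sp1–Sp2: 7/32 differ, p = 0.219, d = 0.259.
Sp1–Sp3: 4/32 differ, p = 0.125, d = 0.137.
Sp2–Sp3: 7/32 differ, p = 0.219, d = 0.259.
The smallest distance is between Sp1 and Sp3.

Sp1 and Sp3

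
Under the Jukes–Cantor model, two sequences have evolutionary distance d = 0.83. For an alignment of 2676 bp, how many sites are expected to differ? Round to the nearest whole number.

1343

Invert JC69: p = (3/4)(1 − e^(−4d/3)) = 0.75 × (1 − e^(-1.106667)) = 0.75 × (1 − 0.330659) = 0.502006.
Expected differing sites = pL ≈ 0.502006 × 2676 = 1343.368056 ≈ 1343.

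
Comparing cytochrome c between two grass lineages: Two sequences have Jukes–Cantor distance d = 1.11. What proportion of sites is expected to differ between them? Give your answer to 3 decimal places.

0.579

p = (3/4)(1 − e^(−4d/3)) = 0.75 × (1 − e^(-1.48)) = 0.75 × (1 − 0.227638) = 0.579272.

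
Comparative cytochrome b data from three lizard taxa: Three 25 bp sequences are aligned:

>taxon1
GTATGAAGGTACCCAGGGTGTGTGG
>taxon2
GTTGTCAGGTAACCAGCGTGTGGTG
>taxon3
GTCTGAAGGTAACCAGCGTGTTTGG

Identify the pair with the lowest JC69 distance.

taxon1–taxon2: 8/25 differ, p = 0.320, d = 0.417.
taxon1–taxon3: 4/25 differ, p = 0.160, d = 0.180.
taxon2–taxon3: 7/25 differ, p = 0.280, d = 0.351.
The smallest distance is between taxon1 and taxon3.

taxon1 and taxon3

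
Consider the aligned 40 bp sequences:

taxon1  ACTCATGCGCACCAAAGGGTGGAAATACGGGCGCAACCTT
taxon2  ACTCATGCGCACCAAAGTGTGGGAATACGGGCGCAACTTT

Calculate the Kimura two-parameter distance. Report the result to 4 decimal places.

Of 40 sites, 2 differences are transitions and 1 are transversions, so P = 2/40 = 0.05 and Q = 1/40 = 0.025.
Under the Kimura two-parameter model, d = −½ ln(1 − 2P − Q) − ¼ ln(1 − 2Q).
1 − 2P − Q = 0.875, giving −½ ln(0.875) = 0.066766.
1 − 2Q = 0.95, giving −¼ ln(0.95) = 0.012823.
d = 0.066766 + 0.012823 = 0.079589.

0.0796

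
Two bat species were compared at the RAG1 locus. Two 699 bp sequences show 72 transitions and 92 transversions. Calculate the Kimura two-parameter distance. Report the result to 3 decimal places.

P = 72/699 ≈ 0.103004 and Q = 92/699 ≈ 0.131617.
Under the Kimura two-parameter model, d = −½ ln(1 − 2P − Q) − ¼ ln(1 − 2Q).
1 − 2P − Q = 0.662375, giving −½ ln(0.662375) = 0.205962.
1 − 2Q = 0.736766, giving −¼ ln(0.736766) = 0.076371.
d = 0.205962 + 0.076371 = 0.282333.

0.282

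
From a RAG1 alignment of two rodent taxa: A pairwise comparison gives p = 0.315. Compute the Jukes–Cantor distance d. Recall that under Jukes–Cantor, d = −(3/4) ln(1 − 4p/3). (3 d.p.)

0.409

d = −(3/4) ln(1 − 4p/3) = −0.75 ln(1 − 0.42) = −0.75 ln(0.58)
  = −0.75 × (-0.544727) = 0.408545 substitutions/site.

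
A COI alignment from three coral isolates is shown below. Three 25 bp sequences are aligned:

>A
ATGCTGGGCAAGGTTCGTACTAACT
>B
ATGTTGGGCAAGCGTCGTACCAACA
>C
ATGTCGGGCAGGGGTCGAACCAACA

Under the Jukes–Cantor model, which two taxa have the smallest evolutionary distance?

B and C

A–B: 5/25 differ, p = 0.200, d = 0.233.
A–C: 7/25 differ, p = 0.280, d = 0.351.
B–C: 4/25 differ, p = 0.160, d = 0.180.
The smallest distance is between B and C.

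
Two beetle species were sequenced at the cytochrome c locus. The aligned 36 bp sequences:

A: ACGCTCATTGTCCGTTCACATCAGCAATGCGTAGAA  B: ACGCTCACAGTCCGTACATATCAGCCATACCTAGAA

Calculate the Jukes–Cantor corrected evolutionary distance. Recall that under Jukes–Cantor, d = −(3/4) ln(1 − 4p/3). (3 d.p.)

0.225

The sequences differ at 7 of 36 sites (8, 9, 16, 19, 26, 29, 31), so p = 7/36 ≈ 0.194444.
d = −(3/4) ln(1 − 4p/3) = −0.75 ln(1 − 0.259259) = −0.75 ln(0.740741)
  = −0.75 × (-0.300104) = 0.225078 substitutions/site.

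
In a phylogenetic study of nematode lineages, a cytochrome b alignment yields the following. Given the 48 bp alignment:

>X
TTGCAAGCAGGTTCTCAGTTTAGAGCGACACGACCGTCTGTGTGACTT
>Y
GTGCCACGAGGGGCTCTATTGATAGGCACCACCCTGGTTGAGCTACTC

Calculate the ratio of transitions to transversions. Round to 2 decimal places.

0.28

Transitions are A↔G and C↔T; transversions are all other mismatches.
Transitions: 5. Transversions: 18.
R = 5/18 = 0.277777… ≈ 0.28 (to 2 d.p.).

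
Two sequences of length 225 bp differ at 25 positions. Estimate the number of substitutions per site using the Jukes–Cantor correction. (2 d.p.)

0.12

p = 25/225 ≈ 0.111111.
d = −(3/4) ln(1 − 4p/3) = −0.75 ln(1 − 0.148148) = −0.75 ln(0.851852)
  = −0.75 × (-0.160342) = 0.120257 substitutions/site.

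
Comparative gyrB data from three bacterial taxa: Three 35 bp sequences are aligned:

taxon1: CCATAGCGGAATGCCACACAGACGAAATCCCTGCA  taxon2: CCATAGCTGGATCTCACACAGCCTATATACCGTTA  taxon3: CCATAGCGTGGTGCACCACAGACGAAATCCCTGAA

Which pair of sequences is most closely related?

taxon1–taxon2: 11/35 differ, p = 0.314, d = 0.407.
taxon1–taxon3: 6/35 differ, p = 0.171, d = 0.195.
taxon2–taxon3: 14/35 differ, p = 0.400, d = 0.572.
The smallest distance is between taxon1 and taxon3.

taxon1 and taxon3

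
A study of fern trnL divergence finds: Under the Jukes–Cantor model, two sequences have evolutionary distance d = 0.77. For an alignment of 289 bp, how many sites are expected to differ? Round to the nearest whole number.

Invert JC69: p = (3/4)(1 − e^(−4d/3)) = 0.75 × (1 − e^(-1.026667)) = 0.75 × (1 − 0.358199) = 0.481351.
Expected differing sites = pL ≈ 0.481351 × 289 = 139.110439 ≈ 139.

139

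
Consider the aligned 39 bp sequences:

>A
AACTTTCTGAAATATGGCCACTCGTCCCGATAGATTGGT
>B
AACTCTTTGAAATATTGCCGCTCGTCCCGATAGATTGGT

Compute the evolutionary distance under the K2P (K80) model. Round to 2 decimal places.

0.11

Of 39 sites, 3 differences are transitions and 1 are transversions, so P = 3/39 ≈ 0.076923 and Q = 1/39 ≈ 0.025641.
Under the Kimura two-parameter model, d = −½ ln(1 − 2P − Q) − ¼ ln(1 − 2Q).
1 − 2P − Q = 0.820513, giving −½ ln(0.820513) = 0.098913.
1 − 2Q = 0.948718, giving −¼ ln(0.948718) = 0.013161.
d = 0.098913 + 0.013161 = 0.112074.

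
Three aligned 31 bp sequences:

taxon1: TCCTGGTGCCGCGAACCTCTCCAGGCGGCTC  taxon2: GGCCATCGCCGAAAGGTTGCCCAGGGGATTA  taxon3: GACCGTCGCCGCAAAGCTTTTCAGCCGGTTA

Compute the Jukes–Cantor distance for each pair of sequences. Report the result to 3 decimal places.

taxon1–taxon2: 17/31 sites differ → p ≈ 0.548387, d = −0.75 ln(1 − 0.731183) = 0.985293 ≈ 0.985.
taxon1–taxon3: 12/31 sites differ → p ≈ 0.387097, d = −0.75 ln(1 − 0.516129) = 0.544453 ≈ 0.544.
taxon2–taxon3: 11/31 sites differ → p ≈ 0.354839, d = −0.75 ln(1 − 0.473119) = 0.480585 ≈ 0.481.

d(taxon1,taxon2) = 0.985, d(taxon1,taxon3) = 0.544, d(taxon2,taxon3) = 0.481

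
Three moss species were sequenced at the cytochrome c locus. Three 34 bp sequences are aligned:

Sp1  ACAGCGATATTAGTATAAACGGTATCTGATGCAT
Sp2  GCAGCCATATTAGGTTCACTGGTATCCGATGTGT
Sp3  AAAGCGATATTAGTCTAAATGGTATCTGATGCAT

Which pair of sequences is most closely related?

Sp1 and Sp3

Sp1–Sp2: 10/34 differ, p = 0.294, d = 0.373.
Sp1–Sp3: 3/34 differ, p = 0.088, d = 0.094.
Sp2–Sp3: 10/34 differ, p = 0.294, d = 0.373.
The smallest distance is between Sp1 and Sp3.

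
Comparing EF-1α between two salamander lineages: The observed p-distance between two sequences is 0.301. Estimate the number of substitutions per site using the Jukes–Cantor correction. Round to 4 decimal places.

0.3848

d = −(3/4) ln(1 − 4p/3) = −0.75 ln(1 − 0.401333) = −0.75 ln(0.598667)
  = −0.75 × (-0.513050) = 0.384788 substitutions/site.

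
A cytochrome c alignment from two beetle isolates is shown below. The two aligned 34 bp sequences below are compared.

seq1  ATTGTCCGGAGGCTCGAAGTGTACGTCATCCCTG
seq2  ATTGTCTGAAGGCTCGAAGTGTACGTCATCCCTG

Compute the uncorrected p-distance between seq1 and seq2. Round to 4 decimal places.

The sequences differ at 2 of 34 positions (sites 7, 9).
p = 2/34 = 0.058823… ≈ 0.0588 (to 4 d.p.).

0.0588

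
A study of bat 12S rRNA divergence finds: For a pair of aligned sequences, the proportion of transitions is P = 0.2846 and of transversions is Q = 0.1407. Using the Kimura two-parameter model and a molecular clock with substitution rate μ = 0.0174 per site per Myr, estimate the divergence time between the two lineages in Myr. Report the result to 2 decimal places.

Under the Kimura two-parameter model, d = −½ ln(1 − 2P − Q) − ¼ ln(1 − 2Q).
1 − 2P − Q = 0.2901, giving −½ ln(0.2901) = 0.618765.
1 − 2Q = 0.7186, giving −¼ ln(0.7186) = 0.082613.
d = 0.618765 + 0.082613 = 0.701378.
Under a molecular clock d = 2μt, so t = d/(2μ) = 0.701378 / (2 × 0.0174) = 20.15 Myr.

20.15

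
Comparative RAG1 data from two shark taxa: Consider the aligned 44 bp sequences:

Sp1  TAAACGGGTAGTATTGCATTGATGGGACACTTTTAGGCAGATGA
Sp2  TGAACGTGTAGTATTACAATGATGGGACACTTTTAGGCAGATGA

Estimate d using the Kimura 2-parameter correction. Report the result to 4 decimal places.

Of 44 sites, 2 differences are transitions and 2 are transversions, so P = 2/44 ≈ 0.045455 and Q = 2/44 ≈ 0.045455.
Under the Kimura two-parameter model, d = −½ ln(1 − 2P − Q) − ¼ ln(1 − 2Q).
1 − 2P − Q = 0.863635, giving −½ ln(0.863635) = 0.073303.
1 − 2Q = 0.90909, giving −¼ ln(0.90909) = 0.023828.
d = 0.073303 + 0.023828 = 0.097131.

0.0971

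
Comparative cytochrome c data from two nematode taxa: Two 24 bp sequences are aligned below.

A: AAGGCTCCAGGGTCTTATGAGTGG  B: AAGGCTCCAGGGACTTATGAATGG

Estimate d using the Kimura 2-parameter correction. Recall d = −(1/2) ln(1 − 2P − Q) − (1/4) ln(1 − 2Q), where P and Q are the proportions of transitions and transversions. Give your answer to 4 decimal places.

0.0885

Of 24 sites, 1 differences are transitions and 1 are transversions, so P = 1/24 ≈ 0.041667 and Q = 1/24 ≈ 0.041667.
Under the Kimura two-parameter model, d = −½ ln(1 − 2P − Q) − ¼ ln(1 − 2Q).
1 − 2P − Q = 0.874999, giving −½ ln(0.874999) = 0.066766.
1 − 2Q = 0.916666, giving −¼ ln(0.916666) = 0.021753.
d = 0.066766 + 0.021753 = 0.088519.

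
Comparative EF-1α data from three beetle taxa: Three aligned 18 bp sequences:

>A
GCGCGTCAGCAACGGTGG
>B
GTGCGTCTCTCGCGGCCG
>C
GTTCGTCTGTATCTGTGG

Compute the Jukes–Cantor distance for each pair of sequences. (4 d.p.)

A–B: 8/18 sites differ → p ≈ 0.444444, d = −0.75 ln(1 − 0.592592) = 0.673455 ≈ 0.6735.
A–C: 6/18 sites differ → p ≈ 0.333333, d = −0.75 ln(1 − 0.444444) = 0.440839 ≈ 0.4408.
B–C: 7/18 sites differ → p ≈ 0.388889, d = −0.75 ln(1 − 0.518519) = 0.548166 ≈ 0.5482.

d(A,B) = 0.6735, d(A,C) = 0.4408, d(B,C) = 0.5482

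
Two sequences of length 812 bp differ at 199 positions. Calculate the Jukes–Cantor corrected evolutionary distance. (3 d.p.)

0.297

p = 199/812 ≈ 0.245074.
d = −(3/4) ln(1 − 4p/3) = −0.75 ln(1 − 0.326765) = −0.75 ln(0.673235)
  = −0.75 × (-0.395661) = 0.296746 substitutions/site.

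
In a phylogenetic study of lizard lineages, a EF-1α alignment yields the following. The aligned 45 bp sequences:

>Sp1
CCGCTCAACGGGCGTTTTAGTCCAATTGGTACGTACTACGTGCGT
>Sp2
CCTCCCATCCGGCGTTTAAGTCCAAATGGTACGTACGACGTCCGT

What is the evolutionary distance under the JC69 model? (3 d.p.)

0.203

The sequences differ at 8 of 45 sites (3, 5, 8, 10, 18, 26, 37, 42), so p = 8/45 ≈ 0.177778.
d = −(3/4) ln(1 − 4p/3) = −0.75 ln(1 − 0.237037) = −0.75 ln(0.762963)
  = −0.75 × (-0.270546) = 0.202910 substitutions/site.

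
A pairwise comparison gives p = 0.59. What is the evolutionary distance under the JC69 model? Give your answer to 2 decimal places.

d = −(3/4) ln(1 − 4p/3) = −0.75 ln(1 − 0.786667) = −0.75 ln(0.213333)
  = −0.75 × (-1.544901) = 1.158676 substitutions/site.

1.16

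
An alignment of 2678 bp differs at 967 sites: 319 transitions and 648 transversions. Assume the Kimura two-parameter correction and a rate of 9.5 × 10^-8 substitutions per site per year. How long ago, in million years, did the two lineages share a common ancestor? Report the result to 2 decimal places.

2.59

P = 319/2678 ≈ 0.119119 and Q = 648/2678 ≈ 0.241972.
Under the Kimura two-parameter model, d = −½ ln(1 − 2P − Q) − ¼ ln(1 − 2Q).
1 − 2P − Q = 0.51979, giving −½ ln(0.51979) = 0.327165.
1 − 2Q = 0.516056, giving −¼ ln(0.516056) = 0.165385.
d = 0.327165 + 0.165385 = 0.492550.
Under a molecular clock d = 2μt, so t = d/(2μ) = 0.492550 / (2 × 9.5 × 10^-8) = 2.59 million years.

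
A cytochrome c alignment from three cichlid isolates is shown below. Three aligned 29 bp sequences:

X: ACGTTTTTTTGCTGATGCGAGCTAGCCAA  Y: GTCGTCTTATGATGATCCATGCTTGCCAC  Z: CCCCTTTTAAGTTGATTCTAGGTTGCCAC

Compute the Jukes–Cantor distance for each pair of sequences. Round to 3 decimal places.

d(X,Y) = 0.602, d(X,Z) = 0.529, d(Y,Z) = 0.462

X–Y: 12/29 sites differ → p ≈ 0.413793, d = −0.75 ln(1 − 0.551724) = 0.601760 ≈ 0.602.
X–Z: 11/29 sites differ → p ≈ 0.37931, d = −0.75 ln(1 − 0.505747) = 0.528531 ≈ 0.529.
Y–Z: 10/29 sites differ → p ≈ 0.344828, d = −0.75 ln(1 − 0.459771) = 0.461822 ≈ 0.462.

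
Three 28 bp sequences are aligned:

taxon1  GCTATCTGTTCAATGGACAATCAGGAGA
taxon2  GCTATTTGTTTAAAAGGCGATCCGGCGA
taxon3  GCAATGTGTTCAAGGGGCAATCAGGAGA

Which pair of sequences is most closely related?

taxon1–taxon2: 8/28 differ, p = 0.286, d = 0.360.
taxon1–taxon3: 4/28 differ, p = 0.143, d = 0.158.
taxon2–taxon3: 8/28 differ, p = 0.286, d = 0.360.
The smallest distance is between taxon1 and taxon3.

taxon1 and taxon3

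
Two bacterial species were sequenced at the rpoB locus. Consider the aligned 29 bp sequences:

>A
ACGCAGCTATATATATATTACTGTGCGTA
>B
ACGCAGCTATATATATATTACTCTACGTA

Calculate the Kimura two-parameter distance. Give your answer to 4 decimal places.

Of 29 sites, 1 differences are transitions and 1 are transversions, so P = 1/29 ≈ 0.034483 and Q = 1/29 ≈ 0.034483.
Under the Kimura two-parameter model, d = −½ ln(1 − 2P − Q) − ¼ ln(1 − 2Q).
1 − 2P − Q = 0.896551, giving −½ ln(0.896551) = 0.054600.
1 − 2Q = 0.931034, giving −¼ ln(0.931034) = 0.017865.
d = 0.054600 + 0.017865 = 0.072465.

0.0725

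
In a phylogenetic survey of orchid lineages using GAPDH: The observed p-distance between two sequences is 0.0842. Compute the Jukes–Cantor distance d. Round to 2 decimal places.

0.09

d = −(3/4) ln(1 − 4p/3) = −0.75 ln(1 − 0.112267) = −0.75 ln(0.887733)
  = −0.75 × (-0.119084) = 0.089313 substitutions/site.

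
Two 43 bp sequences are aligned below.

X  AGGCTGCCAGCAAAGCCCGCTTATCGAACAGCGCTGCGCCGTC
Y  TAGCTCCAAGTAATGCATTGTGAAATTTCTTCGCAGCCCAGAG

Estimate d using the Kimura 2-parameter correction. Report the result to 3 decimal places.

1.130

Of 43 sites, 3 differences are transitions and 20 are transversions, so P = 3/43 ≈ 0.069767 and Q = 20/43 ≈ 0.465116.
Under the Kimura two-parameter model, d = −½ ln(1 − 2P − Q) − ¼ ln(1 − 2Q).
1 − 2P − Q = 0.39535, giving −½ ln(0.39535) = 0.463992.
1 − 2Q = 0.069768, giving −¼ ln(0.069768) = 0.665645.
d = 0.463992 + 0.665645 = 1.129637.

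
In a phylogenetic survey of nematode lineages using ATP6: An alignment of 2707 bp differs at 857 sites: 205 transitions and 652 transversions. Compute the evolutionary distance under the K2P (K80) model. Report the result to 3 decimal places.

0.413

P = 205/2707 ≈ 0.07573 and Q = 652/2707 ≈ 0.240857.
Under the Kimura two-parameter model, d = −½ ln(1 − 2P − Q) − ¼ ln(1 − 2Q).
1 − 2P − Q = 0.607683, giving −½ ln(0.607683) = 0.249051.
1 − 2Q = 0.518286, giving −¼ ln(0.518286) = 0.164307.
d = 0.249051 + 0.164307 = 0.413358.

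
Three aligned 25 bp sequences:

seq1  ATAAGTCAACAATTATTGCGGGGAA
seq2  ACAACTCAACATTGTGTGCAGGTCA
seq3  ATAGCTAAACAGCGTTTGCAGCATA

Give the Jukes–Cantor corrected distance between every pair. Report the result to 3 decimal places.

seq1–seq2: 9/25 sites differ → p = 0.36, d = −0.75 ln(1 − 0.48) = 0.490445 ≈ 0.490.
seq1–seq3: 11/25 sites differ → p = 0.44, d = −0.75 ln(1 − 0.586667) = 0.662626 ≈ 0.663.
seq2–seq3: 9/25 sites differ → p = 0.36, d = −0.75 ln(1 − 0.48) = 0.490445 ≈ 0.490.

d(seq1,seq2) = 0.490, d(seq1,seq3) = 0.663, d(seq2,seq3) = 0.490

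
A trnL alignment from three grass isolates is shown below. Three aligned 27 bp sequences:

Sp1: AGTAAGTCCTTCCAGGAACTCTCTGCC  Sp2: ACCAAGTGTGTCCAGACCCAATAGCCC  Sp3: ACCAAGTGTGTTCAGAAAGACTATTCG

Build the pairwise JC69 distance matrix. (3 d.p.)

d(Sp1,Sp2) = 0.770, d(Sp1,Sp3) = 0.673, d(Sp2,Sp3) = 0.377

Sp1–Sp2: 13/27 sites differ → p ≈ 0.481481, d = −0.75 ln(1 − 0.641975) = 0.770364 ≈ 0.770.
Sp1–Sp3: 12/27 sites differ → p ≈ 0.444444, d = −0.75 ln(1 − 0.592592) = 0.673455 ≈ 0.673.
Sp2–Sp3: 8/27 sites differ → p ≈ 0.296296, d = −0.75 ln(1 − 0.395061) = 0.376971 ≈ 0.377.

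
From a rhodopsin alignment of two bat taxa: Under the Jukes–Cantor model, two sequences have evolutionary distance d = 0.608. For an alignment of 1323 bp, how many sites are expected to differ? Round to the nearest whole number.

551

Invert JC69: p = (3/4)(1 − e^(−4d/3)) = 0.75 × (1 − e^(-0.810667)) = 0.75 × (1 − 0.444561) = 0.416579.
Expected differing sites = pL ≈ 0.416579 × 1323 = 551.134017 ≈ 551.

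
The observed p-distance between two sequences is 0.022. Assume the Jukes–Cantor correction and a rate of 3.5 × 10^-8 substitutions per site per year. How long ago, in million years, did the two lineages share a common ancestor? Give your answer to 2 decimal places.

0.32

d = −(3/4) ln(1 − 4p/3) = −0.75 ln(1 − 0.029333) = −0.75 ln(0.970667)
  = −0.75 × (-0.029772) = 0.022329 substitutions/site.
Under a molecular clock d = 2μt, so t = d/(2μ) = 0.022329 / (2 × 3.5 × 10^-8) = 0.32 million years.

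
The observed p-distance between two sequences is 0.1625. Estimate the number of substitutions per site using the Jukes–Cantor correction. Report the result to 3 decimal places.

d = −(3/4) ln(1 − 4p/3) = −0.75 ln(1 − 0.216667) = −0.75 ln(0.783333)
  = −0.75 × (-0.244197) = 0.183148 substitutions/site.

0.183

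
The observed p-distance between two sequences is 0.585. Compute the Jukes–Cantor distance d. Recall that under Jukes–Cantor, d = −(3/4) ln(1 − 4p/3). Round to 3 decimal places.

d = −(3/4) ln(1 − 4p/3) = −0.75 ln(1 − 0.78) = −0.75 ln(0.22)
  = −0.75 × (-1.514128) = 1.135596 substitutions/site.

1.136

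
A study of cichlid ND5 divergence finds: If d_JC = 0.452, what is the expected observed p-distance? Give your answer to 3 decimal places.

0.339

p = (3/4)(1 − e^(−4d/3)) = 0.75 × (1 − e^(-0.602667)) = 0.75 × (1 − 0.547350) = 0.339488.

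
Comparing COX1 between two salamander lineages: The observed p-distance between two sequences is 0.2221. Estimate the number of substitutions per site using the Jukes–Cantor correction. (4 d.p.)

0.2634

d = −(3/4) ln(1 − 4p/3) = −0.75 ln(1 − 0.296133) = −0.75 ln(0.703867)
  = −0.75 × (-0.351166) = 0.263375 substitutions/site.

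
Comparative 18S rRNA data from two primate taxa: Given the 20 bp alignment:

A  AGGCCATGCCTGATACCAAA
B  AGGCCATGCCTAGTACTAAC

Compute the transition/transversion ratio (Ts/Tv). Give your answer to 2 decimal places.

3.00

Transitions are A↔G and C↔T; transversions are all other mismatches.
Transitions: 3. Transversions: 1.
R = 3/1 = 3.00.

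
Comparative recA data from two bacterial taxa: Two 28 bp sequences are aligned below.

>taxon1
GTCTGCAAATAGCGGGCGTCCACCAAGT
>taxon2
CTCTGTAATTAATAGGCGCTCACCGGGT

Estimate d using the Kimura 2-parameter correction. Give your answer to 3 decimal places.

0.553

Of 28 sites, 8 differences are transitions and 2 are transversions, so P = 8/28 ≈ 0.285714 and Q = 2/28 ≈ 0.071429.
Under the Kimura two-parameter model, d = −½ ln(1 − 2P − Q) − ¼ ln(1 − 2Q).
1 − 2P − Q = 0.357143, giving −½ ln(0.357143) = 0.514810.
1 − 2Q = 0.857142, giving −¼ ln(0.857142) = 0.038538.
d = 0.514810 + 0.038538 = 0.553348.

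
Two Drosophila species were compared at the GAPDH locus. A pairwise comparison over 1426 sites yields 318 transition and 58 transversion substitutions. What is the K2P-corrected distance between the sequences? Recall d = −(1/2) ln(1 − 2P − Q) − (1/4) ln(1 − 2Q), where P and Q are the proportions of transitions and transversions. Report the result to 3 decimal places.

0.355

P = 318/1426 ≈ 0.223001 and Q = 58/1426 ≈ 0.040673.
Under the Kimura two-parameter model, d = −½ ln(1 − 2P − Q) − ¼ ln(1 − 2Q).
1 − 2P − Q = 0.513325, giving −½ ln(0.513325) = 0.333423.
1 − 2Q = 0.918654, giving −¼ ln(0.918654) = 0.021211.
d = 0.333423 + 0.021211 = 0.354634.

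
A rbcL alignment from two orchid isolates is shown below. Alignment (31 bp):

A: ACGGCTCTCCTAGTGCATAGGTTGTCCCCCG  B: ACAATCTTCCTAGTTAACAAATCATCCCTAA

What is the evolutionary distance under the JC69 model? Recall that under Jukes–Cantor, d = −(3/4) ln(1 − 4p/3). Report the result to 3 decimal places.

0.777

The sequences differ at 15 of 31 sites, so p = 15/31 ≈ 0.483871.
d = −(3/4) ln(1 − 4p/3) = −0.75 ln(1 − 0.645161) = −0.75 ln(0.354839)
  = −0.75 × (-1.036091) = 0.777068 substitutions/site.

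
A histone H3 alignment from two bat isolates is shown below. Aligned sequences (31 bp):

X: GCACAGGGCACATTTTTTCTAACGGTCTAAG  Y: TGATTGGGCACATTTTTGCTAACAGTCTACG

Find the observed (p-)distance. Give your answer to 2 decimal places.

The sequences differ at 7 of 31 positions (sites 1, 2, 4, 5, 18, 24, 30).
p = 7/31 = 0.225806… ≈ 0.23 (to 2 d.p.).

0.23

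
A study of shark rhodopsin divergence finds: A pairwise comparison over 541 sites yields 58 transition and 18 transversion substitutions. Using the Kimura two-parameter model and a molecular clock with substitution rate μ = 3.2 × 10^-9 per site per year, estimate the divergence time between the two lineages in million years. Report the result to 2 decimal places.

P = 58/541 ≈ 0.107209 and Q = 18/541 ≈ 0.033272.
Under the Kimura two-parameter model, d = −½ ln(1 − 2P − Q) − ¼ ln(1 − 2Q).
1 − 2P − Q = 0.75231, giving −½ ln(0.75231) = 0.142303.
1 − 2Q = 0.933456, giving −¼ ln(0.933456) = 0.017215.
d = 0.142303 + 0.017215 = 0.159518.
Under a molecular clock d = 2μt, so t = d/(2μ) = 0.159518 / (2 × 3.2 × 10^-9) = 24.92 million years.

24.92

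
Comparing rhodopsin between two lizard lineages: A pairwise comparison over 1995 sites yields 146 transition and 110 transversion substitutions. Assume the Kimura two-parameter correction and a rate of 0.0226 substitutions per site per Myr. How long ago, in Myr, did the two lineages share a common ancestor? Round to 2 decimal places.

3.14

P = 146/1995 ≈ 0.073183 and Q = 110/1995 ≈ 0.055138.
Under the Kimura two-parameter model, d = −½ ln(1 − 2P − Q) − ¼ ln(1 − 2Q).
1 − 2P − Q = 0.798496, giving −½ ln(0.798496) = 0.112513.
1 − 2Q = 0.889724, giving −¼ ln(0.889724) = 0.029211.
d = 0.112513 + 0.029211 = 0.141724.
Under a molecular clock d = 2μt, so t = d/(2μ) = 0.141724 / (2 × 0.0226) = 3.14 Myr.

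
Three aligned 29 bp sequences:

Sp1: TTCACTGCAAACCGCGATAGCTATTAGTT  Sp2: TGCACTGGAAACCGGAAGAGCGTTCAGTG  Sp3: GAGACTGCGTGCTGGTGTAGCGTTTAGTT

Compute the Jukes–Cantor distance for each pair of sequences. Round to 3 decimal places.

Sp1–Sp2: 9/29 sites differ → p ≈ 0.310345, d = −0.75 ln(1 − 0.413793) = 0.400562 ≈ 0.401.
Sp1–Sp3: 12/29 sites differ → p ≈ 0.413793, d = −0.75 ln(1 − 0.551724) = 0.601760 ≈ 0.602.
Sp2–Sp3: 13/29 sites differ → p ≈ 0.448276, d = −0.75 ln(1 − 0.597701) = 0.682920 ≈ 0.683.

d(Sp1,Sp2) = 0.401, d(Sp1,Sp3) = 0.602, d(Sp2,Sp3) = 0.683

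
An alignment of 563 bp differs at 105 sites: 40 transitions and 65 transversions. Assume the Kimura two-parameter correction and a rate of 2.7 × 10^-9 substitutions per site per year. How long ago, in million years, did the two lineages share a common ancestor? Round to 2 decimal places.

39.73

P = 40/563 ≈ 0.071048 and Q = 65/563 ≈ 0.115453.
Under the Kimura two-parameter model, d = −½ ln(1 − 2P − Q) − ¼ ln(1 − 2Q).
1 − 2P − Q = 0.742451, giving −½ ln(0.742451) = 0.148899.
1 − 2Q = 0.769094, giving −¼ ln(0.769094) = 0.065636.
d = 0.148899 + 0.065636 = 0.214535.
Under a molecular clock d = 2μt, so t = d/(2μ) = 0.214535 / (2 × 2.7 × 10^-9) = 39.73 million years.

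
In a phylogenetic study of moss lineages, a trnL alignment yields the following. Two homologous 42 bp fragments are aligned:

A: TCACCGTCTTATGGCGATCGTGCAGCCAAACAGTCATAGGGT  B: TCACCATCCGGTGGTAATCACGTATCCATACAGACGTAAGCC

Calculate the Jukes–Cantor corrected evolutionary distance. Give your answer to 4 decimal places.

0.5319

The sequences differ at 16 of 42 sites, so p = 16/42 ≈ 0.380952.
d = −(3/4) ln(1 − 4p/3) = −0.75 ln(1 − 0.507936) = −0.75 ln(0.492064)
  = −0.75 × (-0.709146) = 0.531860 substitutions/site.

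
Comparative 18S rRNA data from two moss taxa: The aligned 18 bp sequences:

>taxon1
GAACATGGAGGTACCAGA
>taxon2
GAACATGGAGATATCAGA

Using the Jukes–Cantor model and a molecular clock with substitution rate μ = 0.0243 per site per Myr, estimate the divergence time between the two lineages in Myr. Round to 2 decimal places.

The sequences differ at 2 of 18 sites (11, 14), so p = 2/18 ≈ 0.111111.
d = −(3/4) ln(1 − 4p/3) = −0.75 ln(1 − 0.148148) = −0.75 ln(0.851852)
  = −0.75 × (-0.160342) = 0.120257 substitutions/site.
Under a molecular clock d = 2μt, so t = d/(2μ) = 0.120257 / (2 × 0.0243) = 2.47 Myr.

2.47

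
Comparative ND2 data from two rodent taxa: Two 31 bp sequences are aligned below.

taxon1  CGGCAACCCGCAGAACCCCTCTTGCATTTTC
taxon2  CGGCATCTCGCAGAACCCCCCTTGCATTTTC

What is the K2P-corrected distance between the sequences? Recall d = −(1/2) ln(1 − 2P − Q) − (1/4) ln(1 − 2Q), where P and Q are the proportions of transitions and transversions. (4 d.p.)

Of 31 sites, 2 differences are transitions and 1 are transversions, so P = 2/31 ≈ 0.064516 and Q = 1/31 ≈ 0.032258.
Under the Kimura two-parameter model, d = −½ ln(1 − 2P − Q) − ¼ ln(1 − 2Q).
1 − 2P − Q = 0.83871, giving −½ ln(0.83871) = 0.087945.
1 − 2Q = 0.935484, giving −¼ ln(0.935484) = 0.016673.
d = 0.087945 + 0.016673 = 0.104618.

0.1046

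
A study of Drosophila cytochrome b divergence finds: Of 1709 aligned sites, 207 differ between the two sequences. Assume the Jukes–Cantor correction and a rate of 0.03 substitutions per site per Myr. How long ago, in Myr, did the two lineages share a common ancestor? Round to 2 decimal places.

p = 207/1709 ≈ 0.121123.
d = −(3/4) ln(1 − 4p/3) = −0.75 ln(1 − 0.161497) = −0.75 ln(0.838503)
  = −0.75 × (-0.176137) = 0.132103 substitutions/site.
Under a molecular clock d = 2μt, so t = d/(2μ) = 0.132103 / (2 × 0.03) = 2.20 Myr.

2.20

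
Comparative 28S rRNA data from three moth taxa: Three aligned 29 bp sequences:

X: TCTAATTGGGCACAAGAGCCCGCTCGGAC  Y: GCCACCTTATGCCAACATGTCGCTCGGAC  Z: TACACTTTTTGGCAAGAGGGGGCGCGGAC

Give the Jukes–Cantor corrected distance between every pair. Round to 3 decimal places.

X–Y: 13/29 sites differ → p ≈ 0.448276, d = −0.75 ln(1 − 0.597701) = 0.682920 ≈ 0.683.
X–Z: 12/29 sites differ → p ≈ 0.413793, d = −0.75 ln(1 − 0.551724) = 0.601760 ≈ 0.602.
Y–Z: 10/29 sites differ → p ≈ 0.344828, d = −0.75 ln(1 − 0.459771) = 0.461822 ≈ 0.462.

d(X,Y) = 0.683, d(X,Z) = 0.602, d(Y,Z) = 0.462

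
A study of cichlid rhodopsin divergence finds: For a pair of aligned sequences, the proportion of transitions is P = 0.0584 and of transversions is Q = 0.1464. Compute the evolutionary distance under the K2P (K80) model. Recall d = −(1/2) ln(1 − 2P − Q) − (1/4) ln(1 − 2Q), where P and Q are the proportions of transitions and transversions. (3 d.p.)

Under the Kimura two-parameter model, d = −½ ln(1 − 2P − Q) − ¼ ln(1 − 2Q).
1 − 2P − Q = 0.7368, giving −½ ln(0.7368) = 0.152719.
1 − 2Q = 0.7072, giving −¼ ln(0.7072) = 0.086610.
d = 0.152719 + 0.086610 = 0.239329.

0.239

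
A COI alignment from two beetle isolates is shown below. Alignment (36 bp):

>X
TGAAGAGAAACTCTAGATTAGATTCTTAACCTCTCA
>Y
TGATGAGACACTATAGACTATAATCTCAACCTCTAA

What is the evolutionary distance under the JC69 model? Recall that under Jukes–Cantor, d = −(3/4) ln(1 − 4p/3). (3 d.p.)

0.264

The sequences differ at 8 of 36 sites (4, 9, 13, 18, 21, 23, 27, 35), so p = 8/36 ≈ 0.222222.
d = −(3/4) ln(1 − 4p/3) = −0.75 ln(1 − 0.296296) = −0.75 ln(0.703704)
  = −0.75 × (-0.351397) = 0.263548 substitutions/site.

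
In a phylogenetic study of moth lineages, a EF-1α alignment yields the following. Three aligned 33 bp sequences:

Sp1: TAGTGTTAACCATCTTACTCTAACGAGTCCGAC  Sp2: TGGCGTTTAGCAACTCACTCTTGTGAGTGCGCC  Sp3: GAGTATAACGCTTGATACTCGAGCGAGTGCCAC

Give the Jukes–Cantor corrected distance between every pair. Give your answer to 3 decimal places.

d(Sp1,Sp2) = 0.441, d(Sp1,Sp3) = 0.497, d(Sp2,Sp3) = 0.871

Sp1–Sp2: 11/33 sites differ → p ≈ 0.333333, d = −0.75 ln(1 − 0.444444) = 0.440839 ≈ 0.441.
Sp1–Sp3: 12/33 sites differ → p ≈ 0.363636, d = −0.75 ln(1 − 0.484848) = 0.497470 ≈ 0.497.
Sp2–Sp3: 17/33 sites differ → p ≈ 0.515152, d = −0.75 ln(1 − 0.686869) = 0.870850 ≈ 0.871.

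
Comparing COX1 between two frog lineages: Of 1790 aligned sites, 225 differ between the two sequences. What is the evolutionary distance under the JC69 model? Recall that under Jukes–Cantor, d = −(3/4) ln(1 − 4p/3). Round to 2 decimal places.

0.14

p = 225/1790 ≈ 0.125698.
d = −(3/4) ln(1 − 4p/3) = −0.75 ln(1 − 0.167597) = −0.75 ln(0.832403)
  = −0.75 × (-0.183439) = 0.137579 substitutions/site.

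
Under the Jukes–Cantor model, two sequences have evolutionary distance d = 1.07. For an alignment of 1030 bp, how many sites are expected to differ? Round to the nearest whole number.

Invert JC69: p = (3/4)(1 − e^(−4d/3)) = 0.75 × (1 − e^(-1.426667)) = 0.75 × (1 − 0.240108) = 0.569919.
Expected differing sites = pL ≈ 0.569919 × 1030 = 587.01657 ≈ 587.

587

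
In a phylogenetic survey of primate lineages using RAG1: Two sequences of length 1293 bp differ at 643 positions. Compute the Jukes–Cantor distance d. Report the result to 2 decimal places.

0.82

p = 643/1293 ≈ 0.497293.
d = −(3/4) ln(1 − 4p/3) = −0.75 ln(1 − 0.663057) = −0.75 ln(0.336943)
  = −0.75 × (-1.087842) = 0.815882 substitutions/site.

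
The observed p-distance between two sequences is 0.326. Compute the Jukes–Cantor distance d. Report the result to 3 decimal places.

0.428

d = −(3/4) ln(1 − 4p/3) = −0.75 ln(1 − 0.434667) = −0.75 ln(0.565333)
  = −0.75 × (-0.570340) = 0.427755 substitutions/site.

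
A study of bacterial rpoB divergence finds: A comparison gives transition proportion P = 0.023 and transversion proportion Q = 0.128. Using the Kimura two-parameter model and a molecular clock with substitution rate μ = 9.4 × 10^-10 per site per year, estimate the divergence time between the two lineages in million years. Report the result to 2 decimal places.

Under the Kimura two-parameter model, d = −½ ln(1 − 2P − Q) − ¼ ln(1 − 2Q).
1 − 2P − Q = 0.826, giving −½ ln(0.826) = 0.095580.
1 − 2Q = 0.744, giving −¼ ln(0.744) = 0.073929.
d = 0.095580 + 0.073929 = 0.169509.
Under a molecular clock d = 2μt, so t = d/(2μ) = 0.169509 / (2 × 9.4 × 10^-10) = 90.16 million years.

90.16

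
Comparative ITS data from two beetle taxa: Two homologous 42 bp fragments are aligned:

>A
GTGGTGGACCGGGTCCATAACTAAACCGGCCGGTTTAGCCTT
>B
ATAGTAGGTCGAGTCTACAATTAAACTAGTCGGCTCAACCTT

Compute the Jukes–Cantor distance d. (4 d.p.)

0.4850

The sequences differ at 15 of 42 sites, so p = 15/42 ≈ 0.357143.
d = −(3/4) ln(1 − 4p/3) = −0.75 ln(1 − 0.476191) = −0.75 ln(0.523809)
  = −0.75 × (-0.646628) = 0.484971 substitutions/site.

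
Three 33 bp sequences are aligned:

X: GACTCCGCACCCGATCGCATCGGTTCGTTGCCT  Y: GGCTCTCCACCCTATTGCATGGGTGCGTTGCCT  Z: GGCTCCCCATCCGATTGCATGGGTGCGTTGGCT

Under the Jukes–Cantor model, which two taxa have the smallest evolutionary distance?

X–Y: 7/33 differ, p = 0.212, d = 0.249.
X–Z: 7/33 differ, p = 0.212, d = 0.249.
Y–Z: 4/33 differ, p = 0.121, d = 0.132.
The smallest distance is between Y and Z.

Y and Z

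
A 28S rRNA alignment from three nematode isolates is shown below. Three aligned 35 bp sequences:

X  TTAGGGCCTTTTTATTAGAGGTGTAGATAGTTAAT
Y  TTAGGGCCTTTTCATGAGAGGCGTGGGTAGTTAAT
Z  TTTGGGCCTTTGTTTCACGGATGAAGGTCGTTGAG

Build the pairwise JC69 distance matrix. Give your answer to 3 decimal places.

X–Y: 5/35 sites differ → p ≈ 0.142857, d = −0.75 ln(1 − 0.190476) = 0.158482 ≈ 0.158.
X–Z: 12/35 sites differ → p ≈ 0.342857, d = −0.75 ln(1 − 0.457143) = 0.458182 ≈ 0.458.
Y–Z: 14/35 sites differ → p = 0.4, d = −0.75 ln(1 − 0.533333) = 0.571605 ≈ 0.572.

d(X,Y) = 0.158, d(X,Z) = 0.458, d(Y,Z) = 0.572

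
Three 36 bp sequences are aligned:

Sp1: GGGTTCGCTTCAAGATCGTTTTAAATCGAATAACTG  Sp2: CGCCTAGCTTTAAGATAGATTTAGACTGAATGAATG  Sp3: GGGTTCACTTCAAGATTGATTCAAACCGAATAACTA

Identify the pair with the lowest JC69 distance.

Sp1 and Sp3

Sp1–Sp2: 12/36 differ, p = 0.333, d = 0.441.
Sp1–Sp3: 6/36 differ, p = 0.167, d = 0.188.
Sp2–Sp3: 13/36 differ, p = 0.361, d = 0.493.
The smallest distance is between Sp1 and Sp3.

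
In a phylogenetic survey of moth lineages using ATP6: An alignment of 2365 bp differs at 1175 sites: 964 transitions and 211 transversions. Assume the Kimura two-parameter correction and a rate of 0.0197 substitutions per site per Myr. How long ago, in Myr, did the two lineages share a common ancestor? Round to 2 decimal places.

31.04

P = 964/2365 ≈ 0.407611 and Q = 211/2365 ≈ 0.089218.
Under the Kimura two-parameter model, d = −½ ln(1 − 2P − Q) − ¼ ln(1 − 2Q).
1 − 2P − Q = 0.09556, giving −½ ln(0.09556) = 1.174000.
1 − 2Q = 0.821564, giving −¼ ln(0.821564) = 0.049136.
d = 1.174000 + 0.049136 = 1.223136.
Under a molecular clock d = 2μt, so t = d/(2μ) = 1.223136 / (2 × 0.0197) = 31.04 Myr.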